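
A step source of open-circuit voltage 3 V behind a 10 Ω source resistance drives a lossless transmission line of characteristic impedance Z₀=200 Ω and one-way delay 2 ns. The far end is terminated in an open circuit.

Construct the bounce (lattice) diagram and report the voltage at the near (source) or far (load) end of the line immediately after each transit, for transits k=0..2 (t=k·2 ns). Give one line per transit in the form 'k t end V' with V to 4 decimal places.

Γ_L=1.000000, Γ_S=-0.904762; launch V₁=3·200/210=2.857143
k=0 src: V=2.8571
k=1 load: inc=2.857143, refl=2.857143·1.000000=2.8571; V=0.000000+2.857143+2.857143=5.7143
k=2 src: inc=2.857143, refl=2.857143·-0.904762=-2.5850; V=2.857143+2.857143+-2.585034=3.1293

0 0 source 2.8571
1 2 load 5.7143
2 4 source 3.1293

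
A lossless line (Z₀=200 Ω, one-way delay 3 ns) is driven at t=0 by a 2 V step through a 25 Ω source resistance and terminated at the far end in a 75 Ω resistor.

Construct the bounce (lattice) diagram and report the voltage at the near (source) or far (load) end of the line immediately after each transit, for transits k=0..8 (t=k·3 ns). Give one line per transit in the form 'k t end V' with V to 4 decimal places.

Γ_L=-0.454545, Γ_S=-0.777778; launch V₁=2·200/225=1.777778
k=0 src: V=1.7778
k=1 load: inc=1.777778, refl=1.777778·-0.454545=-0.8081; V=0.000000+1.777778+-0.808081=0.9697
k=2 src: inc=-0.808081, refl=-0.808081·-0.777778=0.6285; V=1.777778+-0.808081+0.628507=1.5982
k=3 load: inc=0.628507, refl=0.628507·-0.454545=-0.2857; V=0.969697+0.628507+-0.285685=1.3125
k=4 src: inc=-0.285685, refl=-0.285685·-0.777778=0.2222; V=1.598204+-0.285685+0.222200=1.5347
k=5 load: inc=0.222200, refl=0.222200·-0.454545=-0.1010; V=1.312519+0.222200+-0.101000=1.4337
k=6 src: inc=-0.101000, refl=-0.101000·-0.777778=0.0786; V=1.534719+-0.101000+0.078555=1.5123
k=7 load: inc=0.078555, refl=0.078555·-0.454545=-0.0357; V=1.433719+0.078555+-0.035707=1.4766
k=8 src: inc=-0.035707, refl=-0.035707·-0.777778=0.0278; V=1.512274+-0.035707+0.027772=1.5043

0 0 source 1.7778
1 3 load 0.9697
2 6 source 1.5982
3 9 load 1.3125
4 12 source 1.5347
5 15 load 1.4337
6 18 source 1.5123
7 21 load 1.4766
8 24 source 1.5043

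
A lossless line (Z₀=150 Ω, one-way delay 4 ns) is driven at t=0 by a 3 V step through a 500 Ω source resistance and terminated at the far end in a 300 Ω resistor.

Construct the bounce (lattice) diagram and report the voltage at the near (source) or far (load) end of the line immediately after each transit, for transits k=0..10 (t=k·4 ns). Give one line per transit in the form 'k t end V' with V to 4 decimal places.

Γ_L=0.333333, Γ_S=0.538462; launch V₁=3·150/650=0.692308
k=0 src: V=0.6923
k=1 load: inc=0.692308, refl=0.692308·0.333333=0.2308; V=0.000000+0.692308+0.230769=0.9231
k=2 src: inc=0.230769, refl=0.230769·0.538462=0.1243; V=0.692308+0.230769+0.124260=1.0473
k=3 load: inc=0.124260, refl=0.124260·0.333333=0.0414; V=0.923077+0.124260+0.041420=1.0888
k=4 src: inc=0.041420, refl=0.041420·0.538462=0.0223; V=1.047337+0.041420+0.022303=1.1111
k=5 load: inc=0.022303, refl=0.022303·0.333333=0.0074; V=1.088757+0.022303+0.007434=1.1185
k=6 src: inc=0.007434, refl=0.007434·0.538462=0.0040; V=1.111061+0.007434+0.004003=1.1225
k=7 load: inc=0.004003, refl=0.004003·0.333333=0.0013; V=1.118495+0.004003+0.001334=1.1238
k=8 src: inc=0.001334, refl=0.001334·0.538462=0.0007; V=1.122498+0.001334+0.000719=1.1246
k=9 load: inc=0.000719, refl=0.000719·0.333333=0.0002; V=1.123832+0.000719+0.000240=1.1248
k=10 src: inc=0.000240, refl=0.000240·0.538462=0.0001; V=1.124551+0.000240+0.000129=1.1249

0 0 source 0.6923
1 4 load 0.9231
2 8 source 1.0473
3 12 load 1.0888
4 16 source 1.1111
5 20 load 1.1185
6 24 source 1.1225
7 28 load 1.1238
8 32 source 1.1246
9 36 load 1.1248
10 40 source 1.1249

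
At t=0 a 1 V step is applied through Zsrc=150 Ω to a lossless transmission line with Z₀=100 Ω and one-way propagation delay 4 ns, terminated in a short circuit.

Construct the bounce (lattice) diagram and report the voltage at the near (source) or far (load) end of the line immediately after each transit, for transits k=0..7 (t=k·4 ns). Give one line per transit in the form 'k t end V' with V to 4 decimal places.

0 0 source 0.4000
1 4 load 0.0000
2 8 source -0.0800
3 12 load 0.0000
4 16 source 0.0160
5 20 load 0.0000
6 24 source -0.0032
7 28 load 0.0000

Γ_L=-1.000000, Γ_S=0.200000; launch V₁=1·100/250=0.400000
k=0 src: V=0.4000
k=1 load: inc=0.400000, refl=0.400000·-1.000000=-0.4000; V=0.000000+0.400000+-0.400000=0.0000
k=2 src: inc=-0.400000, refl=-0.400000·0.200000=-0.0800; V=0.400000+-0.400000+-0.080000=-0.0800
k=3 load: inc=-0.080000, refl=-0.080000·-1.000000=0.0800; V=0.000000+-0.080000+0.080000=0.0000
k=4 src: inc=0.080000, refl=0.080000·0.200000=0.0160; V=-0.080000+0.080000+0.016000=0.0160
k=5 load: inc=0.016000, refl=0.016000·-1.000000=-0.0160; V=0.000000+0.016000+-0.016000=0.0000
k=6 src: inc=-0.016000, refl=-0.016000·0.200000=-0.0032; V=0.016000+-0.016000+-0.003200=-0.0032
k=7 load: inc=-0.003200, refl=-0.003200·-1.000000=0.0032; V=0.000000+-0.003200+0.003200=0.0000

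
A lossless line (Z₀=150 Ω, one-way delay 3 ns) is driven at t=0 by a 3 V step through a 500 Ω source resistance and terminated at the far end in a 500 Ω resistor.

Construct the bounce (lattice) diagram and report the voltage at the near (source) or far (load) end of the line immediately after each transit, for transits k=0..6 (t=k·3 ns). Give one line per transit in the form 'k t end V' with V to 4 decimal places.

0 0 source 0.6923
1 3 load 1.0651
2 6 source 1.2658
3 9 load 1.3739
4 12 source 1.4321
5 15 load 1.4634
6 18 source 1.4803

Γ_L=0.538462, Γ_S=0.538462; launch V₁=3·150/650=0.692308
k=0 src: V=0.6923
k=1 load: inc=0.692308, refl=0.692308·0.538462=0.3728; V=0.000000+0.692308+0.372781=1.0651
k=2 src: inc=0.372781, refl=0.372781·0.538462=0.2007; V=0.692308+0.372781+0.200728=1.2658
k=3 load: inc=0.200728, refl=0.200728·0.538462=0.1081; V=1.065089+0.200728+0.108084=1.3739
k=4 src: inc=0.108084, refl=0.108084·0.538462=0.0582; V=1.265817+0.108084+0.058199=1.4321
k=5 load: inc=0.058199, refl=0.058199·0.538462=0.0313; V=1.373901+0.058199+0.031338=1.4634
k=6 src: inc=0.031338, refl=0.031338·0.538462=0.0169; V=1.432101+0.031338+0.016874=1.4803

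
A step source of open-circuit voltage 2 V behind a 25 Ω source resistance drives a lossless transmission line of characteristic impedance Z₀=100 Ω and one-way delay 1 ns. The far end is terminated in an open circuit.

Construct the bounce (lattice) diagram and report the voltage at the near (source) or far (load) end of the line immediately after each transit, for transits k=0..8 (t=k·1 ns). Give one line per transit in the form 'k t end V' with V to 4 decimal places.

0 0 source 1.6000
1 1 load 3.2000
2 2 source 2.2400
3 3 load 1.2800
4 4 source 1.8560
5 5 load 2.4320
6 6 source 2.0864
7 7 load 1.7408
8 8 source 1.9482

Γ_L=1.000000, Γ_S=-0.600000; launch V₁=2·100/125=1.600000
k=0 src: V=1.6000
k=1 load: inc=1.600000, refl=1.600000·1.000000=1.6000; V=0.000000+1.600000+1.600000=3.2000
k=2 src: inc=1.600000, refl=1.600000·-0.600000=-0.9600; V=1.600000+1.600000+-0.960000=2.2400
k=3 load: inc=-0.960000, refl=-0.960000·1.000000=-0.9600; V=3.200000+-0.960000+-0.960000=1.2800
k=4 src: inc=-0.960000, refl=-0.960000·-0.600000=0.5760; V=2.240000+-0.960000+0.576000=1.8560
k=5 load: inc=0.576000, refl=0.576000·1.000000=0.5760; V=1.280000+0.576000+0.576000=2.4320
k=6 src: inc=0.576000, refl=0.576000·-0.600000=-0.3456; V=1.856000+0.576000+-0.345600=2.0864
k=7 load: inc=-0.345600, refl=-0.345600·1.000000=-0.3456; V=2.432000+-0.345600+-0.345600=1.7408
k=8 src: inc=-0.345600, refl=-0.345600·-0.600000=0.2074; V=2.086400+-0.345600+0.207360=1.9482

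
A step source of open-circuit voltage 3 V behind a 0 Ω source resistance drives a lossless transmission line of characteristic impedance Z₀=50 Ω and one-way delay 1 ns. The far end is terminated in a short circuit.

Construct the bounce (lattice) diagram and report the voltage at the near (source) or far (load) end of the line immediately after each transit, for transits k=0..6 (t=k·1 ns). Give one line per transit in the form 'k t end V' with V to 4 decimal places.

0 0 source 3.0000
1 1 load 0.0000
2 2 source 3.0000
3 3 load 0.0000
4 4 source 3.0000
5 5 load 0.0000
6 6 source 3.0000

Γ_L=-1.000000, Γ_S=-1.000000; launch V₁=3·50/50=3.000000
k=0 src: V=3.0000
k=1 load: inc=3.000000, refl=3.000000·-1.000000=-3.0000; V=0.000000+3.000000+-3.000000=0.0000
k=2 src: inc=-3.000000, refl=-3.000000·-1.000000=3.0000; V=3.000000+-3.000000+3.000000=3.0000
k=3 load: inc=3.000000, refl=3.000000·-1.000000=-3.0000; V=0.000000+3.000000+-3.000000=0.0000
k=4 src: inc=-3.000000, refl=-3.000000·-1.000000=3.0000; V=3.000000+-3.000000+3.000000=3.0000
k=5 load: inc=3.000000, refl=3.000000·-1.000000=-3.0000; V=0.000000+3.000000+-3.000000=0.0000
k=6 src: inc=-3.000000, refl=-3.000000·-1.000000=3.0000; V=3.000000+-3.000000+3.000000=3.0000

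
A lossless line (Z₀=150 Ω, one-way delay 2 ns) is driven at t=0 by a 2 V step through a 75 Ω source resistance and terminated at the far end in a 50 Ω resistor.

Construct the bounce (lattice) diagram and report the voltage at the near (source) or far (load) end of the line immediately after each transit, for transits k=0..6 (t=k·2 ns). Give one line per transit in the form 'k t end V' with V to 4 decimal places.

Γ_L=-0.500000, Γ_S=-0.333333; launch V₁=2·150/225=1.333333
k=0 src: V=1.3333
k=1 load: inc=1.333333, refl=1.333333·-0.500000=-0.6667; V=0.000000+1.333333+-0.666667=0.6667
k=2 src: inc=-0.666667, refl=-0.666667·-0.333333=0.2222; V=1.333333+-0.666667+0.222222=0.8889
k=3 load: inc=0.222222, refl=0.222222·-0.500000=-0.1111; V=0.666667+0.222222+-0.111111=0.7778
k=4 src: inc=-0.111111, refl=-0.111111·-0.333333=0.0370; V=0.888889+-0.111111+0.037037=0.8148
k=5 load: inc=0.037037, refl=0.037037·-0.500000=-0.0185; V=0.777778+0.037037+-0.018519=0.7963
k=6 src: inc=-0.018519, refl=-0.018519·-0.333333=0.0062; V=0.814815+-0.018519+0.006173=0.8025

0 0 source 1.3333
1 2 load 0.6667
2 4 source 0.8889
3 6 load 0.7778
4 8 source 0.8148
5 10 load 0.7963
6 12 source 0.8025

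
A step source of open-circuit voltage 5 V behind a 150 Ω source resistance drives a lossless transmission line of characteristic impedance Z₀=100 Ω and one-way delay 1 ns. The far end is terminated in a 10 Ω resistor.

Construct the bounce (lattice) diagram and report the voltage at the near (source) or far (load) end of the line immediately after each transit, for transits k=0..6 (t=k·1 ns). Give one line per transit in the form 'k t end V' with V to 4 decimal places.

0 0 source 2.0000
1 1 load 0.3636
2 2 source 0.0364
3 3 load 0.3041
4 4 source 0.3577
5 5 load 0.3139
6 6 source 0.3051

Γ_L=-0.818182, Γ_S=0.200000; launch V₁=5·100/250=2.000000
k=0 src: V=2.0000
k=1 load: inc=2.000000, refl=2.000000·-0.818182=-1.6364; V=0.000000+2.000000+-1.636364=0.3636
k=2 src: inc=-1.636364, refl=-1.636364·0.200000=-0.3273; V=2.000000+-1.636364+-0.327273=0.0364
k=3 load: inc=-0.327273, refl=-0.327273·-0.818182=0.2678; V=0.363636+-0.327273+0.267769=0.3041
k=4 src: inc=0.267769, refl=0.267769·0.200000=0.0536; V=0.036364+0.267769+0.053554=0.3577
k=5 load: inc=0.053554, refl=0.053554·-0.818182=-0.0438; V=0.304132+0.053554+-0.043817=0.3139
k=6 src: inc=-0.043817, refl=-0.043817·0.200000=-0.0088; V=0.357686+-0.043817+-0.008763=0.3051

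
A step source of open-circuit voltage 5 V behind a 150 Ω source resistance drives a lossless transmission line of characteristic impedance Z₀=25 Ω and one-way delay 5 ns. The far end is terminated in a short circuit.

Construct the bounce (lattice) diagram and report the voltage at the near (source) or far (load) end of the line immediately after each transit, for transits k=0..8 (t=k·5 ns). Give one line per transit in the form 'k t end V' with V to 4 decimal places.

Γ_L=-1.000000, Γ_S=0.714286; launch V₁=5·25/175=0.714286
k=0 src: V=0.7143
k=1 load: inc=0.714286, refl=0.714286·-1.000000=-0.7143; V=0.000000+0.714286+-0.714286=0.0000
k=2 src: inc=-0.714286, refl=-0.714286·0.714286=-0.5102; V=0.714286+-0.714286+-0.510204=-0.5102
k=3 load: inc=-0.510204, refl=-0.510204·-1.000000=0.5102; V=0.000000+-0.510204+0.510204=0.0000
k=4 src: inc=0.510204, refl=0.510204·0.714286=0.3644; V=-0.510204+0.510204+0.364431=0.3644
k=5 load: inc=0.364431, refl=0.364431·-1.000000=-0.3644; V=0.000000+0.364431+-0.364431=0.0000
k=6 src: inc=-0.364431, refl=-0.364431·0.714286=-0.2603; V=0.364431+-0.364431+-0.260308=-0.2603
k=7 load: inc=-0.260308, refl=-0.260308·-1.000000=0.2603; V=0.000000+-0.260308+0.260308=0.0000
k=8 src: inc=0.260308, refl=0.260308·0.714286=0.1859; V=-0.260308+0.260308+0.185934=0.1859

0 0 source 0.7143
1 5 load 0.0000
2 10 source -0.5102
3 15 load 0.0000
4 20 source 0.3644
5 25 load 0.0000
6 30 source -0.2603
7 35 load 0.0000
8 40 source 0.1859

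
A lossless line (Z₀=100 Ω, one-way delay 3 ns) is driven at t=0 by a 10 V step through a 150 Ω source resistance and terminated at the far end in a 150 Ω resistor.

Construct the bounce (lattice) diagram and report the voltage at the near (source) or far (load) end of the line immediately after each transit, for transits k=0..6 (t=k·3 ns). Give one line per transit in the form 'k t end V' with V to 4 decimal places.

0 0 source 4.0000
1 3 load 4.8000
2 6 source 4.9600
3 9 load 4.9920
4 12 source 4.9984
5 15 load 4.9997
6 18 source 4.9999

Γ_L=0.200000, Γ_S=0.200000; launch V₁=10·100/250=4.000000
k=0 src: V=4.0000
k=1 load: inc=4.000000, refl=4.000000·0.200000=0.8000; V=0.000000+4.000000+0.800000=4.8000
k=2 src: inc=0.800000, refl=0.800000·0.200000=0.1600; V=4.000000+0.800000+0.160000=4.9600
k=3 load: inc=0.160000, refl=0.160000·0.200000=0.0320; V=4.800000+0.160000+0.032000=4.9920
k=4 src: inc=0.032000, refl=0.032000·0.200000=0.0064; V=4.960000+0.032000+0.006400=4.9984
k=5 load: inc=0.006400, refl=0.006400·0.200000=0.0013; V=4.992000+0.006400+0.001280=4.9997
k=6 src: inc=0.001280, refl=0.001280·0.200000=0.0003; V=4.998400+0.001280+0.000256=4.9999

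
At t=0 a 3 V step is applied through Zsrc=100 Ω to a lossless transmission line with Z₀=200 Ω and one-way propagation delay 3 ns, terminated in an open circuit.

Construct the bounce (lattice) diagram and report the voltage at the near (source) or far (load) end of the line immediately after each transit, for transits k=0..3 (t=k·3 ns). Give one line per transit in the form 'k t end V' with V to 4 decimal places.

0 0 source 2.0000
1 3 load 4.0000
2 6 source 3.3333
3 9 load 2.6667

Γ_L=1.000000, Γ_S=-0.333333; launch V₁=3·200/300=2.000000
k=0 src: V=2.0000
k=1 load: inc=2.000000, refl=2.000000·1.000000=2.0000; V=0.000000+2.000000+2.000000=4.0000
k=2 src: inc=2.000000, refl=2.000000·-0.333333=-0.6667; V=2.000000+2.000000+-0.666667=3.3333
k=3 load: inc=-0.666667, refl=-0.666667·1.000000=-0.6667; V=4.000000+-0.666667+-0.666667=2.6667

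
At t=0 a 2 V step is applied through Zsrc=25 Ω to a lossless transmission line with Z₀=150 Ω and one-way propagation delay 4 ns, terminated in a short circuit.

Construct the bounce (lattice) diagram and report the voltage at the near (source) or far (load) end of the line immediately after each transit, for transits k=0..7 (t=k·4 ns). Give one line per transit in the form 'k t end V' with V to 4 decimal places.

Γ_L=-1.000000, Γ_S=-0.714286; launch V₁=2·150/175=1.714286
k=0 src: V=1.7143
k=1 load: inc=1.714286, refl=1.714286·-1.000000=-1.7143; V=0.000000+1.714286+-1.714286=0.0000
k=2 src: inc=-1.714286, refl=-1.714286·-0.714286=1.2245; V=1.714286+-1.714286+1.224490=1.2245
k=3 load: inc=1.224490, refl=1.224490·-1.000000=-1.2245; V=0.000000+1.224490+-1.224490=0.0000
k=4 src: inc=-1.224490, refl=-1.224490·-0.714286=0.8746; V=1.224490+-1.224490+0.874636=0.8746
k=5 load: inc=0.874636, refl=0.874636·-1.000000=-0.8746; V=0.000000+0.874636+-0.874636=0.0000
k=6 src: inc=-0.874636, refl=-0.874636·-0.714286=0.6247; V=0.874636+-0.874636+0.624740=0.6247
k=7 load: inc=0.624740, refl=0.624740·-1.000000=-0.6247; V=0.000000+0.624740+-0.624740=0.0000

0 0 source 1.7143
1 4 load 0.0000
2 8 source 1.2245
3 12 load 0.0000
4 16 source 0.8746
5 20 load 0.0000
6 24 source 0.6247
7 28 load 0.0000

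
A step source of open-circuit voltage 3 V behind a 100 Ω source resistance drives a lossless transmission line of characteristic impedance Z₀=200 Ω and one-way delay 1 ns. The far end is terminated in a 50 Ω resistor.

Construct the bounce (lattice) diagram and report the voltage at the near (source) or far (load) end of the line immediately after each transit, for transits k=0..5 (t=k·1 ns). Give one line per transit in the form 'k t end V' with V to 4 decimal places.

Γ_L=-0.600000, Γ_S=-0.333333; launch V₁=3·200/300=2.000000
k=0 src: V=2.0000
k=1 load: inc=2.000000, refl=2.000000·-0.600000=-1.2000; V=0.000000+2.000000+-1.200000=0.8000
k=2 src: inc=-1.200000, refl=-1.200000·-0.333333=0.4000; V=2.000000+-1.200000+0.400000=1.2000
k=3 load: inc=0.400000, refl=0.400000·-0.600000=-0.2400; V=0.800000+0.400000+-0.240000=0.9600
k=4 src: inc=-0.240000, refl=-0.240000·-0.333333=0.0800; V=1.200000+-0.240000+0.080000=1.0400
k=5 load: inc=0.080000, refl=0.080000·-0.600000=-0.0480; V=0.960000+0.080000+-0.048000=0.9920

0 0 source 2.0000
1 1 load 0.8000
2 2 source 1.2000
3 3 load 0.9600
4 4 source 1.0400
5 5 load 0.9920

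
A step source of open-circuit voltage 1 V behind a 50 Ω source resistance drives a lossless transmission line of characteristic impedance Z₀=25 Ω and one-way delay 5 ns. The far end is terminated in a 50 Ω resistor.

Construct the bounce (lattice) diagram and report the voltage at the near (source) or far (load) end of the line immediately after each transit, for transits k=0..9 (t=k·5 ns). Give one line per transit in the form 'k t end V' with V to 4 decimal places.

Γ_L=0.333333, Γ_S=0.333333; launch V₁=1·25/75=0.333333
k=0 src: V=0.3333
k=1 load: inc=0.333333, refl=0.333333·0.333333=0.1111; V=0.000000+0.333333+0.111111=0.4444
k=2 src: inc=0.111111, refl=0.111111·0.333333=0.0370; V=0.333333+0.111111+0.037037=0.4815
k=3 load: inc=0.037037, refl=0.037037·0.333333=0.0123; V=0.444444+0.037037+0.012346=0.4938
k=4 src: inc=0.012346, refl=0.012346·0.333333=0.0041; V=0.481481+0.012346+0.004115=0.4979
k=5 load: inc=0.004115, refl=0.004115·0.333333=0.0014; V=0.493827+0.004115+0.001372=0.4993
k=6 src: inc=0.001372, refl=0.001372·0.333333=0.0005; V=0.497942+0.001372+0.000457=0.4998
k=7 load: inc=0.000457, refl=0.000457·0.333333=0.0002; V=0.499314+0.000457+0.000152=0.4999
k=8 src: inc=0.000152, refl=0.000152·0.333333=0.0001; V=0.499771+0.000152+0.000051=0.5000
k=9 load: inc=0.000051, refl=0.000051·0.333333=0.0000; V=0.499924+0.000051+0.000017=0.5000

0 0 source 0.3333
1 5 load 0.4444
2 10 source 0.4815
3 15 load 0.4938
4 20 source 0.4979
5 25 load 0.4993
6 30 source 0.4998
7 35 load 0.4999
8 40 source 0.5000
9 45 load 0.5000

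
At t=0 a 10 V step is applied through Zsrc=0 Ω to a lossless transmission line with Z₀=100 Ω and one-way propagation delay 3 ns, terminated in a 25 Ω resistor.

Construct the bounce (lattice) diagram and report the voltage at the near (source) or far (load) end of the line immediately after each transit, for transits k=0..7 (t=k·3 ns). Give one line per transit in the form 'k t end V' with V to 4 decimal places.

Γ_L=-0.600000, Γ_S=-1.000000; launch V₁=10·100/100=10.000000
k=0 src: V=10.0000
k=1 load: inc=10.000000, refl=10.000000·-0.600000=-6.0000; V=0.000000+10.000000+-6.000000=4.0000
k=2 src: inc=-6.000000, refl=-6.000000·-1.000000=6.0000; V=10.000000+-6.000000+6.000000=10.0000
k=3 load: inc=6.000000, refl=6.000000·-0.600000=-3.6000; V=4.000000+6.000000+-3.600000=6.4000
k=4 src: inc=-3.600000, refl=-3.600000·-1.000000=3.6000; V=10.000000+-3.600000+3.600000=10.0000
k=5 load: inc=3.600000, refl=3.600000·-0.600000=-2.1600; V=6.400000+3.600000+-2.160000=7.8400
k=6 src: inc=-2.160000, refl=-2.160000·-1.000000=2.1600; V=10.000000+-2.160000+2.160000=10.0000
k=7 load: inc=2.160000, refl=2.160000·-0.600000=-1.2960; V=7.840000+2.160000+-1.296000=8.7040

0 0 source 10.0000
1 3 load 4.0000
2 6 source 10.0000
3 9 load 6.4000
4 12 source 10.0000
5 15 load 7.8400
6 18 source 10.0000
7 21 load 8.7040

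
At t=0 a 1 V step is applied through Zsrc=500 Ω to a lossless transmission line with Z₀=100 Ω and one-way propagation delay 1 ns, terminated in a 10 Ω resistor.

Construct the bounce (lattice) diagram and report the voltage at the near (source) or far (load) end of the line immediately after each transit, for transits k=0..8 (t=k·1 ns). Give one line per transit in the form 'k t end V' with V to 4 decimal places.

Γ_L=-0.818182, Γ_S=0.666667; launch V₁=1·100/600=0.166667
k=0 src: V=0.1667
k=1 load: inc=0.166667, refl=0.166667·-0.818182=-0.1364; V=0.000000+0.166667+-0.136364=0.0303
k=2 src: inc=-0.136364, refl=-0.136364·0.666667=-0.0909; V=0.166667+-0.136364+-0.090909=-0.0606
k=3 load: inc=-0.090909, refl=-0.090909·-0.818182=0.0744; V=0.030303+-0.090909+0.074380=0.0138
k=4 src: inc=0.074380, refl=0.074380·0.666667=0.0496; V=-0.060606+0.074380+0.049587=0.0634
k=5 load: inc=0.049587, refl=0.049587·-0.818182=-0.0406; V=0.013774+0.049587+-0.040571=0.0228
k=6 src: inc=-0.040571, refl=-0.040571·0.666667=-0.0270; V=0.063361+-0.040571+-0.027047=-0.0043
k=7 load: inc=-0.027047, refl=-0.027047·-0.818182=0.0221; V=0.022790+-0.027047+0.022130=0.0179
k=8 src: inc=0.022130, refl=0.022130·0.666667=0.0148; V=-0.004257+0.022130+0.014753=0.0326

0 0 source 0.1667
1 1 load 0.0303
2 2 source -0.0606
3 3 load 0.0138
4 4 source 0.0634
5 5 load 0.0228
6 6 source -0.0043
7 7 load 0.0179
8 8 source 0.0326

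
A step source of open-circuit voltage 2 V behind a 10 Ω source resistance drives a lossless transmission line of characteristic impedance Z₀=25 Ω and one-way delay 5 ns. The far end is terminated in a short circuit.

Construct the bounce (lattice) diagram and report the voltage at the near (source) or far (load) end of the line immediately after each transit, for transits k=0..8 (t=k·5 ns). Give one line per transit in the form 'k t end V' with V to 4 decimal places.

Γ_L=-1.000000, Γ_S=-0.428571; launch V₁=2·25/35=1.428571
k=0 src: V=1.4286
k=1 load: inc=1.428571, refl=1.428571·-1.000000=-1.4286; V=0.000000+1.428571+-1.428571=0.0000
k=2 src: inc=-1.428571, refl=-1.428571·-0.428571=0.6122; V=1.428571+-1.428571+0.612245=0.6122
k=3 load: inc=0.612245, refl=0.612245·-1.000000=-0.6122; V=0.000000+0.612245+-0.612245=0.0000
k=4 src: inc=-0.612245, refl=-0.612245·-0.428571=0.2624; V=0.612245+-0.612245+0.262391=0.2624
k=5 load: inc=0.262391, refl=0.262391·-1.000000=-0.2624; V=0.000000+0.262391+-0.262391=0.0000
k=6 src: inc=-0.262391, refl=-0.262391·-0.428571=0.1125; V=0.262391+-0.262391+0.112453=0.1125
k=7 load: inc=0.112453, refl=0.112453·-1.000000=-0.1125; V=0.000000+0.112453+-0.112453=0.0000
k=8 src: inc=-0.112453, refl=-0.112453·-0.428571=0.0482; V=0.112453+-0.112453+0.048194=0.0482

0 0 source 1.4286
1 5 load 0.0000
2 10 source 0.6122
3 15 load 0.0000
4 20 source 0.2624
5 25 load 0.0000
6 30 source 0.1125
7 35 load 0.0000
8 40 source 0.0482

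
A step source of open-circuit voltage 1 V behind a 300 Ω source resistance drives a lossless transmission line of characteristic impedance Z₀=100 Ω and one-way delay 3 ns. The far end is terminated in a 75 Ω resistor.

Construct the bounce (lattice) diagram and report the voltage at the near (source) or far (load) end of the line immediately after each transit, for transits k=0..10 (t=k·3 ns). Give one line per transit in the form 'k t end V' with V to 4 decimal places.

Γ_L=-0.142857, Γ_S=0.500000; launch V₁=1·100/400=0.250000
k=0 src: V=0.2500
k=1 load: inc=0.250000, refl=0.250000·-0.142857=-0.0357; V=0.000000+0.250000+-0.035714=0.2143
k=2 src: inc=-0.035714, refl=-0.035714·0.500000=-0.0179; V=0.250000+-0.035714+-0.017857=0.1964
k=3 load: inc=-0.017857, refl=-0.017857·-0.142857=0.0026; V=0.214286+-0.017857+0.002551=0.1990
k=4 src: inc=0.002551, refl=0.002551·0.500000=0.0013; V=0.196429+0.002551+0.001276=0.2003
k=5 load: inc=0.001276, refl=0.001276·-0.142857=-0.0002; V=0.198980+0.001276+-0.000182=0.2001
k=6 src: inc=-0.000182, refl=-0.000182·0.500000=-0.0001; V=0.200255+-0.000182+-0.000091=0.2000
k=7 load: inc=-0.000091, refl=-0.000091·-0.142857=0.0000; V=0.200073+-0.000091+0.000013=0.2000
k=8 src: inc=0.000013, refl=0.000013·0.500000=0.0000; V=0.199982+0.000013+0.000007=0.2000
k=9 load: inc=0.000007, refl=0.000007·-0.142857=-0.0000; V=0.199995+0.000007+-0.000001=0.2000
k=10 src: inc=-0.000001, refl=-0.000001·0.500000=-0.0000; V=0.200001+-0.000001+-0.000000=0.2000

0 0 source 0.2500
1 3 load 0.2143
2 6 source 0.1964
3 9 load 0.1990
4 12 source 0.2003
5 15 load 0.2001
6 18 source 0.2000
7 21 load 0.2000
8 24 source 0.2000
9 27 load 0.2000
10 30 source 0.2000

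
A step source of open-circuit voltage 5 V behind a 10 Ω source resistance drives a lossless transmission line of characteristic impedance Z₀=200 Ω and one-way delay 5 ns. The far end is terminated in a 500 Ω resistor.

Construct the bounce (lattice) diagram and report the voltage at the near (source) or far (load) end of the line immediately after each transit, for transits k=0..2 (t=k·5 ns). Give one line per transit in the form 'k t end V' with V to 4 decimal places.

0 0 source 4.7619
1 5 load 6.8027
2 10 source 4.9563

Γ_L=0.428571, Γ_S=-0.904762; launch V₁=5·200/210=4.761905
k=0 src: V=4.7619
k=1 load: inc=4.761905, refl=4.761905·0.428571=2.0408; V=0.000000+4.761905+2.040816=6.8027
k=2 src: inc=2.040816, refl=2.040816·-0.904762=-1.8465; V=4.761905+2.040816+-1.846453=4.9563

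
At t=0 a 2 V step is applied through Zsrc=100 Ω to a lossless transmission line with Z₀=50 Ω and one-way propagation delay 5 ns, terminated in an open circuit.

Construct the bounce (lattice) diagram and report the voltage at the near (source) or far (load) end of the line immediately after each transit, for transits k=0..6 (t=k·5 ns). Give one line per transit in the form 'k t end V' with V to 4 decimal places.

Γ_L=1.000000, Γ_S=0.333333; launch V₁=2·50/150=0.666667
k=0 src: V=0.6667
k=1 load: inc=0.666667, refl=0.666667·1.000000=0.6667; V=0.000000+0.666667+0.666667=1.3333
k=2 src: inc=0.666667, refl=0.666667·0.333333=0.2222; V=0.666667+0.666667+0.222222=1.5556
k=3 load: inc=0.222222, refl=0.222222·1.000000=0.2222; V=1.333333+0.222222+0.222222=1.7778
k=4 src: inc=0.222222, refl=0.222222·0.333333=0.0741; V=1.555556+0.222222+0.074074=1.8519
k=5 load: inc=0.074074, refl=0.074074·1.000000=0.0741; V=1.777778+0.074074+0.074074=1.9259
k=6 src: inc=0.074074, refl=0.074074·0.333333=0.0247; V=1.851852+0.074074+0.024691=1.9506

0 0 source 0.6667
1 5 load 1.3333
2 10 source 1.5556
3 15 load 1.7778
4 20 source 1.8519
5 25 load 1.9259
6 30 source 1.9506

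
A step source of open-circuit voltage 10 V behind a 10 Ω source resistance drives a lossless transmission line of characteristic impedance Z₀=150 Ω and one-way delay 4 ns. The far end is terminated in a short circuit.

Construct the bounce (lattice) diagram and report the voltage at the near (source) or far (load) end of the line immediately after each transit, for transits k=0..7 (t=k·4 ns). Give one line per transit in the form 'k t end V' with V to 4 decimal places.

Γ_L=-1.000000, Γ_S=-0.875000; launch V₁=10·150/160=9.375000
k=0 src: V=9.3750
k=1 load: inc=9.375000, refl=9.375000·-1.000000=-9.3750; V=0.000000+9.375000+-9.375000=0.0000
k=2 src: inc=-9.375000, refl=-9.375000·-0.875000=8.2031; V=9.375000+-9.375000+8.203125=8.2031
k=3 load: inc=8.203125, refl=8.203125·-1.000000=-8.2031; V=0.000000+8.203125+-8.203125=0.0000
k=4 src: inc=-8.203125, refl=-8.203125·-0.875000=7.1777; V=8.203125+-8.203125+7.177734=7.1777
k=5 load: inc=7.177734, refl=7.177734·-1.000000=-7.1777; V=0.000000+7.177734+-7.177734=0.0000
k=6 src: inc=-7.177734, refl=-7.177734·-0.875000=6.2805; V=7.177734+-7.177734+6.280518=6.2805
k=7 load: inc=6.280518, refl=6.280518·-1.000000=-6.2805; V=0.000000+6.280518+-6.280518=0.0000

0 0 source 9.3750
1 4 load 0.0000
2 8 source 8.2031
3 12 load 0.0000
4 16 source 7.1777
5 20 load 0.0000
6 24 source 6.2805
7 28 load 0.0000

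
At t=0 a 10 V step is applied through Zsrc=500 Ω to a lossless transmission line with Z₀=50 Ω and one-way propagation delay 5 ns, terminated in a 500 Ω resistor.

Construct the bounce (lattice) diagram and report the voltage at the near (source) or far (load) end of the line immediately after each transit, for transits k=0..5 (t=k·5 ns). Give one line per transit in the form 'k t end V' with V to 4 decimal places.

Γ_L=0.818182, Γ_S=0.818182; launch V₁=10·50/550=0.909091
k=0 src: V=0.9091
k=1 load: inc=0.909091, refl=0.909091·0.818182=0.7438; V=0.000000+0.909091+0.743802=1.6529
k=2 src: inc=0.743802, refl=0.743802·0.818182=0.6086; V=0.909091+0.743802+0.608565=2.2615
k=3 load: inc=0.608565, refl=0.608565·0.818182=0.4979; V=1.652893+0.608565+0.497917=2.7594
k=4 src: inc=0.497917, refl=0.497917·0.818182=0.4074; V=2.261458+0.497917+0.407386=3.1668
k=5 load: inc=0.407386, refl=0.407386·0.818182=0.3333; V=2.759374+0.407386+0.333316=3.5001

0 0 source 0.9091
1 5 load 1.6529
2 10 source 2.2615
3 15 load 2.7594
4 20 source 3.1668
5 25 load 3.5001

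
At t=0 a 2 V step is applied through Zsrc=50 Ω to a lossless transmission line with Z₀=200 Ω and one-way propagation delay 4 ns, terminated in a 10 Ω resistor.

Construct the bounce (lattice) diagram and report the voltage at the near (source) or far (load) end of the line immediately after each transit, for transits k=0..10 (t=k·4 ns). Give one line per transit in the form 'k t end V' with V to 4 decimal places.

Γ_L=-0.904762, Γ_S=-0.600000; launch V₁=2·200/250=1.600000
k=0 src: V=1.6000
k=1 load: inc=1.600000, refl=1.600000·-0.904762=-1.4476; V=0.000000+1.600000+-1.447619=0.1524
k=2 src: inc=-1.447619, refl=-1.447619·-0.600000=0.8686; V=1.600000+-1.447619+0.868571=1.0210
k=3 load: inc=0.868571, refl=0.868571·-0.904762=-0.7859; V=0.152381+0.868571+-0.785850=0.2351
k=4 src: inc=-0.785850, refl=-0.785850·-0.600000=0.4715; V=1.020952+-0.785850+0.471510=0.7066
k=5 load: inc=0.471510, refl=0.471510·-0.904762=-0.4266; V=0.235102+0.471510+-0.426604=0.2800
k=6 src: inc=-0.426604, refl=-0.426604·-0.600000=0.2560; V=0.706612+-0.426604+0.255963=0.5360
k=7 load: inc=0.255963, refl=0.255963·-0.904762=-0.2316; V=0.280008+0.255963+-0.231585=0.3044
k=8 src: inc=-0.231585, refl=-0.231585·-0.600000=0.1390; V=0.535970+-0.231585+0.138951=0.4433
k=9 load: inc=0.138951, refl=0.138951·-0.904762=-0.1257; V=0.304385+0.138951+-0.125718=0.3176
k=10 src: inc=-0.125718, refl=-0.125718·-0.600000=0.0754; V=0.443336+-0.125718+0.075431=0.3930

0 0 source 1.6000
1 4 load 0.1524
2 8 source 1.0210
3 12 load 0.2351
4 16 source 0.7066
5 20 load 0.2800
6 24 source 0.5360
7 28 load 0.3044
8 32 source 0.4433
9 36 load 0.3176
10 40 source 0.3930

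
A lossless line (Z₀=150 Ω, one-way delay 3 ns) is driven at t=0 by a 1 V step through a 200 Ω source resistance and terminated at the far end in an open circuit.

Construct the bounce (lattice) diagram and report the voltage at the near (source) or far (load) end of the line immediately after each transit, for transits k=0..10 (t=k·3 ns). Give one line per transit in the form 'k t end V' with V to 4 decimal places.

Γ_L=1.000000, Γ_S=0.142857; launch V₁=1·150/350=0.428571
k=0 src: V=0.4286
k=1 load: inc=0.428571, refl=0.428571·1.000000=0.4286; V=0.000000+0.428571+0.428571=0.8571
k=2 src: inc=0.428571, refl=0.428571·0.142857=0.0612; V=0.428571+0.428571+0.061224=0.9184
k=3 load: inc=0.061224, refl=0.061224·1.000000=0.0612; V=0.857143+0.061224+0.061224=0.9796
k=4 src: inc=0.061224, refl=0.061224·0.142857=0.0087; V=0.918367+0.061224+0.008746=0.9883
k=5 load: inc=0.008746, refl=0.008746·1.000000=0.0087; V=0.979592+0.008746+0.008746=0.9971
k=6 src: inc=0.008746, refl=0.008746·0.142857=0.0012; V=0.988338+0.008746+0.001249=0.9983
k=7 load: inc=0.001249, refl=0.001249·1.000000=0.0012; V=0.997085+0.001249+0.001249=0.9996
k=8 src: inc=0.001249, refl=0.001249·0.142857=0.0002; V=0.998334+0.001249+0.000178=0.9998
k=9 load: inc=0.000178, refl=0.000178·1.000000=0.0002; V=0.999584+0.000178+0.000178=0.9999
k=10 src: inc=0.000178, refl=0.000178·0.142857=0.0000; V=0.999762+0.000178+0.000025=1.0000

0 0 source 0.4286
1 3 load 0.8571
2 6 source 0.9184
3 9 load 0.9796
4 12 source 0.9883
5 15 load 0.9971
6 18 source 0.9983
7 21 load 0.9996
8 24 source 0.9998
9 27 load 0.9999
10 30 source 1.0000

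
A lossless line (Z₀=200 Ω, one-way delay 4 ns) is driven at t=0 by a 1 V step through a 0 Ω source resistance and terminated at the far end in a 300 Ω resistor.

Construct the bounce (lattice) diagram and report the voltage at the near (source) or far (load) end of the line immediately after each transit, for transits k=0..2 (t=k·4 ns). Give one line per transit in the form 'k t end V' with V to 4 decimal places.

0 0 source 1.0000
1 4 load 1.2000
2 8 source 1.0000

Γ_L=0.200000, Γ_S=-1.000000; launch V₁=1·200/200=1.000000
k=0 src: V=1.0000
k=1 load: inc=1.000000, refl=1.000000·0.200000=0.2000; V=0.000000+1.000000+0.200000=1.2000
k=2 src: inc=0.200000, refl=0.200000·-1.000000=-0.2000; V=1.000000+0.200000+-0.200000=1.0000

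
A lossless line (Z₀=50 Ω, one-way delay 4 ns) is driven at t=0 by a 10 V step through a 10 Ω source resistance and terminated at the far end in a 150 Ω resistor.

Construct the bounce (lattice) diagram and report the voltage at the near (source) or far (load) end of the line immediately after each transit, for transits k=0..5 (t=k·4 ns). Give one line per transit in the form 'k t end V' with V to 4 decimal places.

0 0 source 8.3333
1 4 load 12.5000
2 8 source 9.7222
3 12 load 8.3333
4 16 source 9.2593
5 20 load 9.7222

Γ_L=0.500000, Γ_S=-0.666667; launch V₁=10·50/60=8.333333
k=0 src: V=8.3333
k=1 load: inc=8.333333, refl=8.333333·0.500000=4.1667; V=0.000000+8.333333+4.166667=12.5000
k=2 src: inc=4.166667, refl=4.166667·-0.666667=-2.7778; V=8.333333+4.166667+-2.777778=9.7222
k=3 load: inc=-2.777778, refl=-2.777778·0.500000=-1.3889; V=12.500000+-2.777778+-1.388889=8.3333
k=4 src: inc=-1.388889, refl=-1.388889·-0.666667=0.9259; V=9.722222+-1.388889+0.925926=9.2593
k=5 load: inc=0.925926, refl=0.925926·0.500000=0.4630; V=8.333333+0.925926+0.462963=9.7222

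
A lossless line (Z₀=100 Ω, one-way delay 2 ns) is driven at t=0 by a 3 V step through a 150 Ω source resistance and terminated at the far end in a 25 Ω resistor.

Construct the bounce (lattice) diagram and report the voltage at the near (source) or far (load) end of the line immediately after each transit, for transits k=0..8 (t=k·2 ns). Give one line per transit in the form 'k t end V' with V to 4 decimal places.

Γ_L=-0.600000, Γ_S=0.200000; launch V₁=3·100/250=1.200000
k=0 src: V=1.2000
k=1 load: inc=1.200000, refl=1.200000·-0.600000=-0.7200; V=0.000000+1.200000+-0.720000=0.4800
k=2 src: inc=-0.720000, refl=-0.720000·0.200000=-0.1440; V=1.200000+-0.720000+-0.144000=0.3360
k=3 load: inc=-0.144000, refl=-0.144000·-0.600000=0.0864; V=0.480000+-0.144000+0.086400=0.4224
k=4 src: inc=0.086400, refl=0.086400·0.200000=0.0173; V=0.336000+0.086400+0.017280=0.4397
k=5 load: inc=0.017280, refl=0.017280·-0.600000=-0.0104; V=0.422400+0.017280+-0.010368=0.4293
k=6 src: inc=-0.010368, refl=-0.010368·0.200000=-0.0021; V=0.439680+-0.010368+-0.002074=0.4272
k=7 load: inc=-0.002074, refl=-0.002074·-0.600000=0.0012; V=0.429312+-0.002074+0.001244=0.4285
k=8 src: inc=0.001244, refl=0.001244·0.200000=0.0002; V=0.427238+0.001244+0.000249=0.4287

0 0 source 1.2000
1 2 load 0.4800
2 4 source 0.3360
3 6 load 0.4224
4 8 source 0.4397
5 10 load 0.4293
6 12 source 0.4272
7 14 load 0.4285
8 16 source 0.4287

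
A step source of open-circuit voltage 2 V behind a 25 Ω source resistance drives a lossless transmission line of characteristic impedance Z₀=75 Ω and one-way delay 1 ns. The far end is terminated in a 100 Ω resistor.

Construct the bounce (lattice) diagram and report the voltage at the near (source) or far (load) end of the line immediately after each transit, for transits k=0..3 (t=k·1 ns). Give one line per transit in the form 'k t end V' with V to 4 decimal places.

Γ_L=0.142857, Γ_S=-0.500000; launch V₁=2·75/100=1.500000
k=0 src: V=1.5000
k=1 load: inc=1.500000, refl=1.500000·0.142857=0.2143; V=0.000000+1.500000+0.214286=1.7143
k=2 src: inc=0.214286, refl=0.214286·-0.500000=-0.1071; V=1.500000+0.214286+-0.107143=1.6071
k=3 load: inc=-0.107143, refl=-0.107143·0.142857=-0.0153; V=1.714286+-0.107143+-0.015306=1.5918

0 0 source 1.5000
1 1 load 1.7143
2 2 source 1.6071
3 3 load 1.5918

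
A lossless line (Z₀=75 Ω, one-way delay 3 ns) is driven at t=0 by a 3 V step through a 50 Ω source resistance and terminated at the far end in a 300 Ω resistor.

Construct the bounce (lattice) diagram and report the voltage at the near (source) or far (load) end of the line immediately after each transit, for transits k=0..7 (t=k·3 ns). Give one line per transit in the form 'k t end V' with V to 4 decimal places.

Γ_L=0.600000, Γ_S=-0.200000; launch V₁=3·75/125=1.800000
k=0 src: V=1.8000
k=1 load: inc=1.800000, refl=1.800000·0.600000=1.0800; V=0.000000+1.800000+1.080000=2.8800
k=2 src: inc=1.080000, refl=1.080000·-0.200000=-0.2160; V=1.800000+1.080000+-0.216000=2.6640
k=3 load: inc=-0.216000, refl=-0.216000·0.600000=-0.1296; V=2.880000+-0.216000+-0.129600=2.5344
k=4 src: inc=-0.129600, refl=-0.129600·-0.200000=0.0259; V=2.664000+-0.129600+0.025920=2.5603
k=5 load: inc=0.025920, refl=0.025920·0.600000=0.0156; V=2.534400+0.025920+0.015552=2.5759
k=6 src: inc=0.015552, refl=0.015552·-0.200000=-0.0031; V=2.560320+0.015552+-0.003110=2.5728
k=7 load: inc=-0.003110, refl=-0.003110·0.600000=-0.0019; V=2.575872+-0.003110+-0.001866=2.5709

0 0 source 1.8000
1 3 load 2.8800
2 6 source 2.6640
3 9 load 2.5344
4 12 source 2.5603
5 15 load 2.5759
6 18 source 2.5728
7 21 load 2.5709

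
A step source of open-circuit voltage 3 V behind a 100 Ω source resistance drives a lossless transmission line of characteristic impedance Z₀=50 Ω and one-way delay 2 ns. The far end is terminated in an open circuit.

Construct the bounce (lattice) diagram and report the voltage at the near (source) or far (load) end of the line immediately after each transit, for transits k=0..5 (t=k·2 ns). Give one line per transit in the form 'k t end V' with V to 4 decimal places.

Γ_L=1.000000, Γ_S=0.333333; launch V₁=3·50/150=1.000000
k=0 src: V=1.0000
k=1 load: inc=1.000000, refl=1.000000·1.000000=1.0000; V=0.000000+1.000000+1.000000=2.0000
k=2 src: inc=1.000000, refl=1.000000·0.333333=0.3333; V=1.000000+1.000000+0.333333=2.3333
k=3 load: inc=0.333333, refl=0.333333·1.000000=0.3333; V=2.000000+0.333333+0.333333=2.6667
k=4 src: inc=0.333333, refl=0.333333·0.333333=0.1111; V=2.333333+0.333333+0.111111=2.7778
k=5 load: inc=0.111111, refl=0.111111·1.000000=0.1111; V=2.666667+0.111111+0.111111=2.8889

0 0 source 1.0000
1 2 load 2.0000
2 4 source 2.3333
3 6 load 2.6667
4 8 source 2.7778
5 10 load 2.8889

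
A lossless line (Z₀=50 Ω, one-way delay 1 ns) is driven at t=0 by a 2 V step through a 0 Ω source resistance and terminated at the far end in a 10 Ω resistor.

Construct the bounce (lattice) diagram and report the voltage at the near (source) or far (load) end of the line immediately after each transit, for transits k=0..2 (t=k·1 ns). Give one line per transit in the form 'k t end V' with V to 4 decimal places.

Γ_L=-0.666667, Γ_S=-1.000000; launch V₁=2·50/50=2.000000
k=0 src: V=2.0000
k=1 load: inc=2.000000, refl=2.000000·-0.666667=-1.3333; V=0.000000+2.000000+-1.333333=0.6667
k=2 src: inc=-1.333333, refl=-1.333333·-1.000000=1.3333; V=2.000000+-1.333333+1.333333=2.0000

0 0 source 2.0000
1 1 load 0.6667
2 2 source 2.0000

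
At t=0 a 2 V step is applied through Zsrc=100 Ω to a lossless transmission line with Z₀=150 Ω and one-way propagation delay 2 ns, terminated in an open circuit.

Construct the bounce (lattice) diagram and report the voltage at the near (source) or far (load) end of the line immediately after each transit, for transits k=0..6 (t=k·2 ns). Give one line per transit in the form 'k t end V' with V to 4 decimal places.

Γ_L=1.000000, Γ_S=-0.200000; launch V₁=2·150/250=1.200000
k=0 src: V=1.2000
k=1 load: inc=1.200000, refl=1.200000·1.000000=1.2000; V=0.000000+1.200000+1.200000=2.4000
k=2 src: inc=1.200000, refl=1.200000·-0.200000=-0.2400; V=1.200000+1.200000+-0.240000=2.1600
k=3 load: inc=-0.240000, refl=-0.240000·1.000000=-0.2400; V=2.400000+-0.240000+-0.240000=1.9200
k=4 src: inc=-0.240000, refl=-0.240000·-0.200000=0.0480; V=2.160000+-0.240000+0.048000=1.9680
k=5 load: inc=0.048000, refl=0.048000·1.000000=0.0480; V=1.920000+0.048000+0.048000=2.0160
k=6 src: inc=0.048000, refl=0.048000·-0.200000=-0.0096; V=1.968000+0.048000+-0.009600=2.0064

0 0 source 1.2000
1 2 load 2.4000
2 4 source 2.1600
3 6 load 1.9200
4 8 source 1.9680
5 10 load 2.0160
6 12 source 2.0064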